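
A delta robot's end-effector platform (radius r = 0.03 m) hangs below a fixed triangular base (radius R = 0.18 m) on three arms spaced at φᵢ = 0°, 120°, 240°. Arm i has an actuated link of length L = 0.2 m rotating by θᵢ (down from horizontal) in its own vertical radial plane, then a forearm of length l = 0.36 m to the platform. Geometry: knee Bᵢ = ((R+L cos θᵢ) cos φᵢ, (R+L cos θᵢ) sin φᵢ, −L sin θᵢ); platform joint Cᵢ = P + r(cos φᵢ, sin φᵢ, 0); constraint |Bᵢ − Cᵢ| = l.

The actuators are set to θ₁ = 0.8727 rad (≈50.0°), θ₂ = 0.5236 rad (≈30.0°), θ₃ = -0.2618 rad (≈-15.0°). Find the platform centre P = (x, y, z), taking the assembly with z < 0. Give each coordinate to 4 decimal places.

O1 = (0.2786·cos0.0°, 0.2786·sin0.0°, -0.1532) = (0.2786, 0.0000, -0.1532)
φ2=120.0°: virtual centre (-0.1616, 0.2799, -0.1000), radius l
arm 3 at φ=240.0°: e+L cos θ3 = 0.3432;  O3 = (-0.1716, -0.2972, 0.0518)
subtract pairs → two planes through P
plane₁₂: -0.8803x+0.5598y+0.1064z = 0.0134
Cramer: x(z) = -0.0183+0.2850z;  y(z) = -0.0049+0.2580z
into |P−O₁|² = l²: 1.1478z² + 0.1347z + -0.0180 = 0;  Δ = 0.1006;  z = -0.1969 or 0.0795 → z<0 root = -0.1969
x = -0.0744, y = -0.0557

(-0.0744, -0.0557, -0.1969)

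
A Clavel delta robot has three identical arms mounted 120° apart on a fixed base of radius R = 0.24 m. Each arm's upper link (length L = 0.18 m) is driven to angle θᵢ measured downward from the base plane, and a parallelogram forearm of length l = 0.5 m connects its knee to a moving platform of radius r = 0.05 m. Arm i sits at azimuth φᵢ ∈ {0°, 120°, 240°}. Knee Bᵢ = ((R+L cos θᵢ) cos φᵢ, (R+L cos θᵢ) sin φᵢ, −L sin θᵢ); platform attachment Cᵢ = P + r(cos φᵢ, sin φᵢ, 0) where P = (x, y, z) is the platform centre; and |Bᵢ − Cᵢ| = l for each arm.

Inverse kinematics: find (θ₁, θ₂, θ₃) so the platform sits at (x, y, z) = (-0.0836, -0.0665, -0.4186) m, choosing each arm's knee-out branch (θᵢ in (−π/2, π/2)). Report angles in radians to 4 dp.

rotate P by −φ1: (-0.0836, -0.0665, -0.4186)
  A cos θ + B sin θ = C:  0.2736·cos θ + -0.4186·sin θ = -0.1025
  √(A²+B²)=0.5001;  θ1 = -0.9919+1.7773 ≈ 0.7854
rotate P by −φ2: (-0.0158, 0.1056, -0.4186)
  A cos θ + B sin θ = C:  0.2058·cos θ + -0.4186·sin θ = -0.0309
  γ=atan2(-0.4186,0.2058)=-1.1139;  ψ=arccos(-0.0663)=1.6372;  θ2=γ+ψ≈0.5233
φ3=240.0° → target in arm frame (0.0994, -0.0391)
  A cos θ + B sin θ = C:  0.0906·cos θ + -0.4186·sin θ = 0.0906
  θ3 = atan2(B,A) + arccos(C/0.4283) = -0.0001

θ₁ = 0.7854, θ₂ = 0.5233, θ₃ = -0.0001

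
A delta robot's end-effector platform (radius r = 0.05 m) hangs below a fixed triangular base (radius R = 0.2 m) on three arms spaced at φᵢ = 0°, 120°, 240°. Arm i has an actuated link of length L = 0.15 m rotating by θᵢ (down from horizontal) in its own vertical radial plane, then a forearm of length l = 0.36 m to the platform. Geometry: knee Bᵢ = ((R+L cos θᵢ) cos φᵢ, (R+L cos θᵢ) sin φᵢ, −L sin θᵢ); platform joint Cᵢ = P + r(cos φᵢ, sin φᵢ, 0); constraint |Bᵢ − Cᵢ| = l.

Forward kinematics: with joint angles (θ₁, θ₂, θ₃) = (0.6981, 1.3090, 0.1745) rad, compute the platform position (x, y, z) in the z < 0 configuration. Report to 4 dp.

arm 1 at φ=0.0°: ρ1 = 0.2649;  S1 = (0.2649, 0.0000, -0.0964)
S2 = (0.1888·cos120.0°, 0.1888·sin120.0°, -0.1449) = (-0.0944, 0.1635, -0.1449)
arm 3 at φ=240.0°: ρ3 = 0.2977;  S3 = (-0.1489, -0.2578, -0.0260)
|S₂|²−|S₁|² = -0.0228;  |S₃|²−|S₁|² = 0.0098
plane₁₂: -0.7186x+0.3271y+-0.0969z = -0.0228
Cramer: x(z) = 0.0133-0.0062z;  y(z) = -0.0405+0.2829z
sphere 1 gives Az²+Bz+C=0 with A=1.0800, B=0.1730, C=-0.0554;  B²−4AC=0.2692;  roots -0.3203, 0.1601;  negative root z = -0.3203
x = 0.0153, y = -0.1311

(0.0153, -0.1311, -0.3203)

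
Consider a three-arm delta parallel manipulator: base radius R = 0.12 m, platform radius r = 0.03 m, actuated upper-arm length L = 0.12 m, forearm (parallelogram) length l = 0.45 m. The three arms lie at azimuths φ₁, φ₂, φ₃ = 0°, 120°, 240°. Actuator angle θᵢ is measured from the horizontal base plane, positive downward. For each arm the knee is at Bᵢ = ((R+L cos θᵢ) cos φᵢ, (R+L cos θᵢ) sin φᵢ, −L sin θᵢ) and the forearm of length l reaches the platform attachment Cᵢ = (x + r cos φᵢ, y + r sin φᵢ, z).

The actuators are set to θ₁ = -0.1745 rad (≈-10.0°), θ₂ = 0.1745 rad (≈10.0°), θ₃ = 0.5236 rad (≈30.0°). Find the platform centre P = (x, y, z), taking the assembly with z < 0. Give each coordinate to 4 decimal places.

(0.0842, 0.0514, -0.4087)

φ1=0.0°: virtual centre (0.2082, 0.0000, 0.0208), radius l
φ2=120.0°: virtual centre (-0.1041, 0.1803, -0.0208), radius l
φ3=240.0°: virtual centre (-0.0970, -0.1679, -0.0600), radius l
subtract pairs → two planes through P
[-0.6245 0.3606 -0.0833]·P = 0.0000;  [-0.6103 -0.3359 -0.1617]·P = -0.0026
Cramer: x(z) = 0.0022-0.2007z;  y(z) = 0.0037-0.1166z
sphere 1 gives Az²+Bz+C=0 with A=1.0539, B=0.0402, C=-0.1596;  B²−4AC=0.6744;  roots -0.4087, 0.3706;  negative root z = -0.4087
x = 0.0842, y = 0.0514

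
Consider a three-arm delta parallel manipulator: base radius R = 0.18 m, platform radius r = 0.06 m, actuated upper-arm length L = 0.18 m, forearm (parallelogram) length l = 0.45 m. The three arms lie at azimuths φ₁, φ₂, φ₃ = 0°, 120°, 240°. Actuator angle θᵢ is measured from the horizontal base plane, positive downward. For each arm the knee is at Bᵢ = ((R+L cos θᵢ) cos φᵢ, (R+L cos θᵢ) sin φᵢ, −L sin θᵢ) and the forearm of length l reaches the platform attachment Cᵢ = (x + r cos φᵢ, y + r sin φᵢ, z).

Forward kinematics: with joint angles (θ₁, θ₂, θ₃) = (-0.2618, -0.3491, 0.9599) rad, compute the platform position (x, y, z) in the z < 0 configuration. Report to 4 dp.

S1 = (0.2939·cos0.0°, 0.2939·sin0.0°, 0.0466) = (0.2939, 0.0000, 0.0466)
arm 2 at φ=120.0°: e+L cos θ2 = 0.2891;  S2 = (-0.1446, 0.2504, 0.0616)
φ3=240.0°: virtual centre (-0.1116, -0.1933, -0.1474), radius l
subtract pairs → two planes through P
[-0.8769 0.5008 0.0300]·P = -0.0011;  [-0.8110 -0.3867 -0.3881]·P = -0.0169
Cramer: x(z) = 0.0120-0.2452z;  y(z) = 0.0187-0.4892z
into |P−S₁|² = l²: 1.2995z² + 0.0268z + -0.1205 = 0;  Δ = 0.6272;  z = -0.3150 or 0.2944 → z<0 root = -0.3150
x = 0.0892, y = 0.1728

(0.0892, 0.1728, -0.3150)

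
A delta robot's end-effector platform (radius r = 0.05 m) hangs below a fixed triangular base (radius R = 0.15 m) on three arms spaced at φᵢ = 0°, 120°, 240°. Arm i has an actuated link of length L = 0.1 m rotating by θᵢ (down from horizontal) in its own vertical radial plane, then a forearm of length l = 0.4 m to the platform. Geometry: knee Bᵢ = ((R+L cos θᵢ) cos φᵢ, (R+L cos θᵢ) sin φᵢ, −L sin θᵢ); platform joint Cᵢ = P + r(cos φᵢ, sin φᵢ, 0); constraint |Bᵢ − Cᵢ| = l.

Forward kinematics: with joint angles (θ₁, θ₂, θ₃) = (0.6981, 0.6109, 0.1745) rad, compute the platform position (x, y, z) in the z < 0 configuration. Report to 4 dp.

arm 1 at φ=0.0°: (R−r)+L cos θ1 = 0.1766;  S1 = (0.1766, 0.0000, -0.0643)
arm 2 at φ=120.0°: (R−r)+L cos θ2 = 0.1819;  S2 = (-0.0910, 0.1575, -0.0574)
arm 3 at φ=240.0°: (R−r)+L cos θ3 = 0.1985;  S3 = (-0.0992, -0.1719, -0.0174)
eliminate P² terms by subtracting sphere 1 from 2 and 3
[-0.5351 0.3151 0.0138]·P = 0.0011;  [-0.5517 -0.3438 0.0938]·P = 0.0044
det = 0.3578;  x = -0.0049+0.0959z,  y = -0.0049+0.1190z
into |P−S₁|² = l²: 1.0234z² + 0.0926z + -0.1229 = 0;  Δ = 0.5117;  z = -0.3947 or 0.3043 → z<0 root = -0.3947
x = -0.0427, y = -0.0519

(-0.0427, -0.0519, -0.3947)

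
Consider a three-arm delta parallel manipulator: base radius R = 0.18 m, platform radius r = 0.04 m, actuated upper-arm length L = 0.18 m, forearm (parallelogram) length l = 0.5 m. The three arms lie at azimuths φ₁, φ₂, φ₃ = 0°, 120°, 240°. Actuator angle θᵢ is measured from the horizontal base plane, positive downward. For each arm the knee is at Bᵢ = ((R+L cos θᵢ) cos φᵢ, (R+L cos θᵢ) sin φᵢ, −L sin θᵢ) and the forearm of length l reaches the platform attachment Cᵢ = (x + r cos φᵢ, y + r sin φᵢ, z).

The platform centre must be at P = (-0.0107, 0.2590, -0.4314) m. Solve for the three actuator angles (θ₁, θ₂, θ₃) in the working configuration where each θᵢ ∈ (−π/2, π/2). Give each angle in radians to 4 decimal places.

θ₁ = 0.6983, θ₂ = -0.2617, θ₃ = 1.3092

rotate P by −φ1: (-0.0107, 0.2590, -0.4314)
  A=0.1507, B=-0.4314, C=(l²−L²−A²−y'²−z²)/(2L)=-0.1619
  θ1 = atan2(B,A) + arccos(C/0.4570) = 0.6983
φ2=120.0° → target in arm frame (0.2297, -0.1202)
  e−x'=-0.0897;  (l²−L²−(e−x')²−y'²−z²)/2L = 0.0250
  θ2 = atan2(B,A) + arccos(C/0.4406) = -0.2617
φ3=240.0° → target in arm frame (-0.2190, -0.1388)
  A cos θ + B sin θ = C:  0.3590·cos θ + -0.4314·sin θ = -0.3239
  √(A²+B²)=0.5612;  θ3 = -0.8768+2.1861 ≈ 1.3092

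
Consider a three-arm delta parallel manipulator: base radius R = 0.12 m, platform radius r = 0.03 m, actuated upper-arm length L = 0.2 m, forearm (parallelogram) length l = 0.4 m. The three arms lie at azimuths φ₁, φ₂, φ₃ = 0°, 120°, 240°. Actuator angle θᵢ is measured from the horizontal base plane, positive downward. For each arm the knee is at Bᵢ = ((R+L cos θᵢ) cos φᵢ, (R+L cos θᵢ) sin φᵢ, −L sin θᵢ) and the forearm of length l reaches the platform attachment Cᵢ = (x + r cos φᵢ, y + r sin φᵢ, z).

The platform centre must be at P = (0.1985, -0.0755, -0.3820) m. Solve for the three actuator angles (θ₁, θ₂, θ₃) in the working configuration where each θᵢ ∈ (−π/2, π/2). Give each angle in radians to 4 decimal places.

rotate P by −φ1: (0.1985, -0.0755, -0.3820)
  A cos θ + B sin θ = C:  -0.1085·cos θ + -0.3820·sin θ = -0.1085
  √(A²+B²)=0.3971;  θ1 = -1.8475+1.8475 ≈ 0.0000
arm 2 (φ=120.0°): x'=-0.1646, y'=-0.1342
  e−x'=0.2546;  (l²−L²−(e−x')²−y'²−z²)/2L = -0.2719
  γ=atan2(-0.3820,0.2546)=-0.9829;  ψ=arccos(-0.5923)=2.2047;  θ2=γ+ψ≈1.2218
arm 3 (φ=240.0°): x'=-0.0339, y'=0.2097
  e−x'=0.1239;  (l²−L²−(e−x')²−y'²−z²)/2L = -0.2131
  √(A²+B²)=0.4016;  θ3 = -1.2572+2.1300 ≈ 0.8728

θ₁ = 0.0000, θ₂ = 1.2218, θ₃ = 0.8728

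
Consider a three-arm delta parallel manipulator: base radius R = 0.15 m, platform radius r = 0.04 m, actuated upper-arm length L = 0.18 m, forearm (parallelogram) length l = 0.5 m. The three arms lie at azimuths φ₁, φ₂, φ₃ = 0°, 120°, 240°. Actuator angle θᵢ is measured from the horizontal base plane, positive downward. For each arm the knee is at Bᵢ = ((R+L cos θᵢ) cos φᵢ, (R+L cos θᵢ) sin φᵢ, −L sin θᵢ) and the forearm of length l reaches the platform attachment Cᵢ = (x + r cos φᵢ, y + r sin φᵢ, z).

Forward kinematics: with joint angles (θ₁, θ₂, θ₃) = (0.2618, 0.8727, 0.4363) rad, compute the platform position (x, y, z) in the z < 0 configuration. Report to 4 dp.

φ1=0.0°: virtual centre (0.2839, 0.0000, -0.0466), radius l
φ2=120.0°: virtual centre (-0.1128, 0.1955, -0.1379), radius l
φ3=240.0°: virtual centre (-0.1366, -0.2365, -0.0761), radius l
eliminate P² terms by subtracting sphere 1 from 2 and 3
plane₁₂: -0.7934x+0.3909y+-0.1826z = -0.0128
det = 0.7041;  x = 0.0099+-0.1554z,  y = -0.0126+0.1516z
into |P−O₁|² = l²: 1.0472z² + 0.1745z + -0.1726 = 0;  Δ = 0.7535;  z = -0.4978 or 0.3311 → z<0 root = -0.4978
x = 0.0873, y = -0.0881

(0.0873, -0.0881, -0.4978)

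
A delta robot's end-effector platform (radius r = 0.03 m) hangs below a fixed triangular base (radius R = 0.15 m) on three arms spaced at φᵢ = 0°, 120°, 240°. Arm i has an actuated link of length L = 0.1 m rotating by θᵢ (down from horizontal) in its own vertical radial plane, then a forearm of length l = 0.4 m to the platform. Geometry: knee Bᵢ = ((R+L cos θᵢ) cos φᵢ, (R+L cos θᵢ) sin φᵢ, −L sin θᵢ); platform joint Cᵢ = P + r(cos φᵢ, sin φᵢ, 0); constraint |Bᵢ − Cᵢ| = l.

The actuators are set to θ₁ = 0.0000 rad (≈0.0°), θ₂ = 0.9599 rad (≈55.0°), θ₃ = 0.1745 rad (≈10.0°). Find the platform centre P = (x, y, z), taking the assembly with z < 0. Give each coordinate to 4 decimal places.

(0.0692, -0.0864, -0.3603)

φ1=0.0°: virtual centre (0.2200, 0.0000, 0.0000), radius l
arm 2 at φ=120.0°: e+L cos θ2 = 0.1774;  centre 2 = (-0.0887, 0.1536, -0.0819)
arm 3 at φ=240.0°: e+L cos θ3 = 0.2185;  centre 3 = (-0.1092, -0.1892, -0.0174)
subtract pairs → two planes through P
linear system: -0.6174x+0.3072y = -0.0102−-0.1638z; -0.6585x+-0.3784y = -0.0004−-0.0347z
det = 0.4359;  x = 0.0091+-0.1667z,  y = -0.0149+0.1983z
quadratic in z: (1.0671)z²+(0.0644)z+(-0.1153)=0, √Δ=0.7045 → z ∈ {-0.3603, 0.2999}; z = -0.3603 (taking z<0)
x = 0.0692, y = -0.0864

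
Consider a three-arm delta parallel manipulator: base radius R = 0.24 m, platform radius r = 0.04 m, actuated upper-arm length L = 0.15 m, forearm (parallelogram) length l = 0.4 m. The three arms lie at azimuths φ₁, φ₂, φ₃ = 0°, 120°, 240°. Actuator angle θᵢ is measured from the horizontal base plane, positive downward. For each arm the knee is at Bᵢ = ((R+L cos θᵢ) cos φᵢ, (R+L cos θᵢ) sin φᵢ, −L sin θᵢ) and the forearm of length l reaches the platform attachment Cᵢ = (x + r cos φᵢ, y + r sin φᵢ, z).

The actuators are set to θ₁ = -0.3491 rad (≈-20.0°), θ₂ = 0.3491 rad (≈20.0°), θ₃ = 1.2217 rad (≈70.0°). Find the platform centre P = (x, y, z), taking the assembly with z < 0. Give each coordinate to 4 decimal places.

arm 1 at φ=0.0°: ρ1 = 0.3410;  O1 = (0.3410, 0.0000, 0.0513)
arm 2 at φ=120.0°: ρ2 = 0.3410;  O2 = (-0.1705, 0.2953, -0.0513)
arm 3 at φ=240.0°: ρ3 = 0.2513;  O3 = (-0.1257, -0.2176, -0.1410)
eliminate P² terms by subtracting sphere 1 from 2 and 3
linear system: -1.0229x+0.5905y = 0.0000−-0.2052z; -0.9332x+-0.4353y = -0.0359−-0.3845z
Cramer: x(z) = 0.0213-0.3176z;  y(z) = 0.0368-0.2025z
sphere 1 gives Az²+Bz+C=0 with A=1.1419, B=0.0855, C=-0.0538;  B²−4AC=0.2531;  roots -0.2577, 0.1828;  negative root z = -0.2577
x = 0.1031, y = 0.0890

(0.1031, 0.0890, -0.2577)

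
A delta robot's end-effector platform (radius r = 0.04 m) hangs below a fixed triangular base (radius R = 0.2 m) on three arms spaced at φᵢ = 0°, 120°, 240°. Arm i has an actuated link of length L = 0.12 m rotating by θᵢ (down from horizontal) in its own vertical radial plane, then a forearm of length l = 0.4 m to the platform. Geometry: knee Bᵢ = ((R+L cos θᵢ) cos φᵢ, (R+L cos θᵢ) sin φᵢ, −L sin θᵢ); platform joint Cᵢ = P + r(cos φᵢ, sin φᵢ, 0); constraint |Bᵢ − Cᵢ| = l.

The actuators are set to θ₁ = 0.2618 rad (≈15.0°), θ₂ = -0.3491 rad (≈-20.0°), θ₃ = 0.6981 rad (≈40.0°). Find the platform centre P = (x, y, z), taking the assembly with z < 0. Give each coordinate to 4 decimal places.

centre 1 = (0.2759·cos0.0°, 0.2759·sin0.0°, -0.0311) = (0.2759, 0.0000, -0.0311)
centre 2 = (0.2728·cos120.0°, 0.2728·sin120.0°, 0.0410) = (-0.1364, 0.2362, 0.0410)
arm 3 at φ=240.0°: ρ3 = 0.2519;  centre 3 = (-0.1260, -0.2182, -0.0771)
subtract pairs → two planes through P
linear system: -0.8246x+0.4724y = -0.0010−0.1442z; -0.8037x+-0.4364y = -0.0077−-0.0921z
det = 0.7395;  x = 0.0055+0.0262z,  y = 0.0075+-0.2595z
quadratic in z: (1.0680)z²+(0.0441)z+(-0.0859)=0, √Δ=0.6072 → z ∈ {-0.3049, 0.2636}; z = -0.3049 (taking z<0)
x = -0.0025, y = 0.0866

(-0.0025, 0.0866, -0.3049)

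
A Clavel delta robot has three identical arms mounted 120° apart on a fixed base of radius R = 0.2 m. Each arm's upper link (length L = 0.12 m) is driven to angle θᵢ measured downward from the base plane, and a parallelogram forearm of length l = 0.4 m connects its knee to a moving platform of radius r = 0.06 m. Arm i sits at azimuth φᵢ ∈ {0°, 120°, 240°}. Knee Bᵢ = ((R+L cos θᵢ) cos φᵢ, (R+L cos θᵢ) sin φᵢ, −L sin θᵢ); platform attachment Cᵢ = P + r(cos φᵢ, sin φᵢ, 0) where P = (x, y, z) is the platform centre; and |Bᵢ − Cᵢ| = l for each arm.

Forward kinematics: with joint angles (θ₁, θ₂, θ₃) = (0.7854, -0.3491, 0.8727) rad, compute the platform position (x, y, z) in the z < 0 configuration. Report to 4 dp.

(-0.0578, 0.1211, -0.3407)

φ1=0.0°: virtual centre (0.2249, 0.0000, -0.0849), radius l
arm 2 at φ=120.0°: ρ2 = 0.2528;  S2 = (-0.1264, 0.2189, 0.0410)
arm 3 at φ=240.0°: ρ3 = 0.2171;  S3 = (-0.1086, -0.1880, -0.0919)
eliminate P² terms by subtracting sphere 1 from 2 and 3
plane₁₂: -0.7025x+0.4378y+0.2518z = 0.0078
Cramer: x(z) = -0.0036+0.1591z;  y(z) = 0.0121-0.3198z
quadratic in z: (1.1276)z²+(0.0893)z+(-0.1005)=0, √Δ=0.6791 → z ∈ {-0.3407, 0.2615}; z = -0.3407 (taking z<0)
x = -0.0578, y = 0.1211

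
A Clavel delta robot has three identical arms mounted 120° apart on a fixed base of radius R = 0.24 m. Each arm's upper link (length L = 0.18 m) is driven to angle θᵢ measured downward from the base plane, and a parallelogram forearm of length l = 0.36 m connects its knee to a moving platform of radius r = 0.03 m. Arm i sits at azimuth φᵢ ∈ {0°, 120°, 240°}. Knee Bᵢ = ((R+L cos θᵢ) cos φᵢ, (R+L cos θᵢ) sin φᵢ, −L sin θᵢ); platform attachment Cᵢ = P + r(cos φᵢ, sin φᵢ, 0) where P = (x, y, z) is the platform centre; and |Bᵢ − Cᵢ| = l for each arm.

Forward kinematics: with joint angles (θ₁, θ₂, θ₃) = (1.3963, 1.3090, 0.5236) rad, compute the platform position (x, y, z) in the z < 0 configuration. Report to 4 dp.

S1 = (0.2413·cos0.0°, 0.2413·sin0.0°, -0.1773) = (0.2413, 0.0000, -0.1773)
φ2=120.0°: virtual centre (-0.1283, 0.2222, -0.1739), radius l
φ3=240.0°: virtual centre (-0.1829, -0.3169, -0.0900), radius l
|S₂|²−|S₁|² = 0.0064;  |S₃|²−|S₁|² = 0.0523
linear system: -0.7391x+0.4444y = 0.0064−0.0068z; -0.8484x+-0.6337y = 0.0523−0.1745z
det = 0.8454;  x = -0.0323+0.0968z,  y = -0.0393+0.1458z
quadratic in z: (1.0306)z²+(0.2901)z+(-0.0218)=0, √Δ=0.4170 → z ∈ {-0.3431, 0.0616}; z = -0.3431 (taking z<0)
x = -0.0656, y = -0.0893

(-0.0656, -0.0893, -0.3431)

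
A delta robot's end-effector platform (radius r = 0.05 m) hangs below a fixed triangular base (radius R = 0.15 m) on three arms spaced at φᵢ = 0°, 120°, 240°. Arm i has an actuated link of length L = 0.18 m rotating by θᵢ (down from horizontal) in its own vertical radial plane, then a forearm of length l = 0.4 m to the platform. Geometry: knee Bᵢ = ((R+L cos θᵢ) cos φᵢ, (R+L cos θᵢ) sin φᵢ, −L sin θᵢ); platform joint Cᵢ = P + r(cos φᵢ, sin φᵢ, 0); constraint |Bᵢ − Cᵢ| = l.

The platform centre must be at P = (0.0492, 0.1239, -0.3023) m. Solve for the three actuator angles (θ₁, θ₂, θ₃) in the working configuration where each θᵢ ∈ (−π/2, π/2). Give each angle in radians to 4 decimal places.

φ1=0.0° → target in arm frame (0.0492, 0.1239)
  A cos θ + B sin θ = C:  0.0508·cos θ + -0.3023·sin θ = 0.0508
  θ1 = atan2(B,A) + arccos(C/0.3065) = 0.0000
rotate P by −φ2: (0.0827, -0.1046, -0.3023)
  A cos θ + B sin θ = C:  0.0173·cos θ + -0.3023·sin θ = 0.0694
  √(A²+B²)=0.3028;  θ2 = -1.5136+1.3396 ≈ -0.1741
φ3=240.0° → target in arm frame (-0.1319, -0.0193)
  e−x'=0.2319;  (l²−L²−(e−x')²−y'²−z²)/2L = -0.0498
  γ=atan2(-0.3023,0.2319)=-0.9164;  ψ=arccos(-0.1308)=1.7019;  θ3=γ+ψ≈0.7855

θ₁ = 0.0000, θ₂ = -0.1741, θ₃ = 0.7855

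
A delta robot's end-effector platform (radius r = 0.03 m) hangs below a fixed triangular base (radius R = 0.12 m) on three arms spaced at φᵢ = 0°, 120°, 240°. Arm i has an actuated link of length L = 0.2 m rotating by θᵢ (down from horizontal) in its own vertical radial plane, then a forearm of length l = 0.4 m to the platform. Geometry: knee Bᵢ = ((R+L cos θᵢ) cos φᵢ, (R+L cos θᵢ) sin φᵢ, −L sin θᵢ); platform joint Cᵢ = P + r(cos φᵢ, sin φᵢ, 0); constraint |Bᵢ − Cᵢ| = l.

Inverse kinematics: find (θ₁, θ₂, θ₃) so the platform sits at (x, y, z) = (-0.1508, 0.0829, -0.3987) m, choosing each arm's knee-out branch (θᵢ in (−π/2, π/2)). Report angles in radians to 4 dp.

arm 1 (φ=0.0°): x'=-0.1508, y'=0.0829
  A cos θ + B sin θ = C:  0.2408·cos θ + -0.3987·sin θ = -0.2595
  θ1 = atan2(B,A) + arccos(C/0.4658) = 1.1344
φ2=120.0° → target in arm frame (0.1472, 0.0891)
  A=-0.0572, B=-0.3987, C=(l²−L²−A²−y'²−z²)/(2L)=-0.1254
  √(A²+B²)=0.4028;  θ2 = -1.7133+1.8875 ≈ 0.1742
arm 3 (φ=240.0°): x'=0.0036, y'=-0.1720
  e−x'=0.0864;  (l²−L²−(e−x')²−y'²−z²)/2L = -0.1901
  θ3 = atan2(B,A) + arccos(C/0.4080) = 0.6980

θ₁ = 1.1344, θ₂ = 0.1742, θ₃ = 0.6980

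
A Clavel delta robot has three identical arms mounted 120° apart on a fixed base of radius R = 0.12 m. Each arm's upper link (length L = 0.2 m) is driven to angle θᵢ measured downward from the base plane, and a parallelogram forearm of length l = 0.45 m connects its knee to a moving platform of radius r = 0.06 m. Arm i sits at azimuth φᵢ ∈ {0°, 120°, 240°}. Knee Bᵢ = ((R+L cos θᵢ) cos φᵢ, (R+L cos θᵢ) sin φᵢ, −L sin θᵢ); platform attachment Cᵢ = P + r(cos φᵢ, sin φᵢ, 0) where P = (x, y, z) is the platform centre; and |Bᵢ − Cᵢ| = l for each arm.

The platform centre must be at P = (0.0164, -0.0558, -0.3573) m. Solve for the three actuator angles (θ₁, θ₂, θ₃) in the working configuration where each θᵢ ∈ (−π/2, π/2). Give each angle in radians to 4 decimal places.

rotate P by −φ1: (0.0164, -0.0558, -0.3573)
  A cos θ + B sin θ = C:  0.0436·cos θ + -0.3573·sin θ = 0.0746
  √(A²+B²)=0.3600;  θ1 = -1.4494+1.3622 ≈ -0.0872
arm 2 (φ=120.0°): x'=-0.0565, y'=0.0137
  e−x'=0.1165;  (l²−L²−(e−x')²−y'²−z²)/2L = 0.0527
  √(A²+B²)=0.3758;  θ2 = -1.2555+1.4302 ≈ 0.1746
φ3=240.0° → target in arm frame (0.0401, 0.0421)
  A cos θ + B sin θ = C:  0.0199·cos θ + -0.3573·sin θ = 0.0817
  θ3 = atan2(B,A) + arccos(C/0.3579) = -0.1747

θ₁ = -0.0872, θ₂ = 0.1746, θ₃ = -0.1747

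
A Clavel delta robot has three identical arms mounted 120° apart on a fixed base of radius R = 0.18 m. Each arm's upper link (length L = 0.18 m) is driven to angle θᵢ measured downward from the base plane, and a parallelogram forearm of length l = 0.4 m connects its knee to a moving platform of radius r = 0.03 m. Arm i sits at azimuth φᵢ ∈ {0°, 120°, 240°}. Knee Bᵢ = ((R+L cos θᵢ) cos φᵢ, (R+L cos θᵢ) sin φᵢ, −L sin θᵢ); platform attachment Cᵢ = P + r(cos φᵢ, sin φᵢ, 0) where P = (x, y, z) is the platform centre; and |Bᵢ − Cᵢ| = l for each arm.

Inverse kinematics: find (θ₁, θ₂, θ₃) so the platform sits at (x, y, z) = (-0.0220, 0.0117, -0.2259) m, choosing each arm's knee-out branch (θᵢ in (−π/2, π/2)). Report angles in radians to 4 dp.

θ₁ = 0.1746, θ₂ = -0.1742, θ₃ = -0.0003

arm 1 (φ=0.0°): x'=-0.0220, y'=0.0117
  A=0.1720, B=-0.2259, C=(l²−L²−A²−y'²−z²)/(2L)=0.1301
  θ1 = atan2(B,A) + arccos(C/0.2839) = 0.1746
φ2=120.0° → target in arm frame (0.0211, 0.0132)
  A cos θ + B sin θ = C:  0.1289·cos θ + -0.2259·sin θ = 0.1661
  θ2 = atan2(B,A) + arccos(C/0.2601) = -0.1742
rotate P by −φ3: (0.0009, -0.0249, -0.2259)
  e−x'=0.1491;  (l²−L²−(e−x')²−y'²−z²)/2L = 0.1492
  √(A²+B²)=0.2707;  θ3 = -0.9873+0.9870 ≈ -0.0003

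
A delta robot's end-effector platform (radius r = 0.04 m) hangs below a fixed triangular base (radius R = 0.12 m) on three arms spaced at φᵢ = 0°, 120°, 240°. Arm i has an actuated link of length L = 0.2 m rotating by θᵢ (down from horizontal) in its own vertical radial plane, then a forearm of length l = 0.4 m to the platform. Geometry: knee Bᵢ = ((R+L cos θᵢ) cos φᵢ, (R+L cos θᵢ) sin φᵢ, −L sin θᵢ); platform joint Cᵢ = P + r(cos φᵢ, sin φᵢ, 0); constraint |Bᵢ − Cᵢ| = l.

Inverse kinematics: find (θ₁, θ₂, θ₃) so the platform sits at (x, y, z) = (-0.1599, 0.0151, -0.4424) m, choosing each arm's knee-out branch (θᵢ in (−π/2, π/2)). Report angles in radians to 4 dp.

θ₁ = 1.2219, θ₂ = 0.5238, θ₃ = 0.6110

φ1=0.0° → target in arm frame (-0.1599, 0.0151)
  A cos θ + B sin θ = C:  0.2399·cos θ + -0.4424·sin θ = -0.3337
  θ1 = atan2(B,A) + arccos(C/0.5033) = 1.2219
rotate P by −φ2: (0.0930, 0.1309, -0.4424)
  A cos θ + B sin θ = C:  -0.0130·cos θ + -0.4424·sin θ = -0.2326
  γ=atan2(-0.4424,-0.0130)=-1.6002;  ψ=arccos(-0.5255)=2.1241;  θ2=γ+ψ≈0.5238
arm 3 (φ=240.0°): x'=0.0669, y'=-0.1460
  e−x'=0.0131;  (l²−L²−(e−x')²−y'²−z²)/2L = -0.2430
  θ3 = atan2(B,A) + arccos(C/0.4426) = 0.6110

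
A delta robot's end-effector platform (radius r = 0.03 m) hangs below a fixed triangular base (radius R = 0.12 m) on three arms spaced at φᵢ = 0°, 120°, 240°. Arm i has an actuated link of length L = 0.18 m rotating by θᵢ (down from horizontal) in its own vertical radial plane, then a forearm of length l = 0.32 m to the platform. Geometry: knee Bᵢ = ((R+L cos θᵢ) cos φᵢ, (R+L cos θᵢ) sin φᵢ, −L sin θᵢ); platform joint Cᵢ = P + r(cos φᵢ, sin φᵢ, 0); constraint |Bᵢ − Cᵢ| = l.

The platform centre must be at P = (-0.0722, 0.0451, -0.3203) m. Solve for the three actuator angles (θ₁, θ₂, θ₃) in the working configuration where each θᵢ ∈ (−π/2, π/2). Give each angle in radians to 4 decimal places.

θ₁ = 0.9597, θ₂ = 0.3490, θ₃ = 0.6980

rotate P by −φ1: (-0.0722, 0.0451, -0.3203)
  A=0.1622, B=-0.3203, C=(l²−L²−A²−y'²−z²)/(2L)=-0.1693
  θ1 = atan2(B,A) + arccos(C/0.3590) = 0.9597
arm 2 (φ=120.0°): x'=0.0752, y'=0.0400
  A=0.0148, B=-0.3203, C=(l²−L²−A²−y'²−z²)/(2L)=-0.0956
  θ2 = atan2(B,A) + arccos(C/0.3206) = 0.3490
arm 3 (φ=240.0°): x'=-0.0030, y'=-0.0851
  A=0.0930, B=-0.3203, C=(l²−L²−A²−y'²−z²)/(2L)=-0.1346
  θ3 = atan2(B,A) + arccos(C/0.3335) = 0.6980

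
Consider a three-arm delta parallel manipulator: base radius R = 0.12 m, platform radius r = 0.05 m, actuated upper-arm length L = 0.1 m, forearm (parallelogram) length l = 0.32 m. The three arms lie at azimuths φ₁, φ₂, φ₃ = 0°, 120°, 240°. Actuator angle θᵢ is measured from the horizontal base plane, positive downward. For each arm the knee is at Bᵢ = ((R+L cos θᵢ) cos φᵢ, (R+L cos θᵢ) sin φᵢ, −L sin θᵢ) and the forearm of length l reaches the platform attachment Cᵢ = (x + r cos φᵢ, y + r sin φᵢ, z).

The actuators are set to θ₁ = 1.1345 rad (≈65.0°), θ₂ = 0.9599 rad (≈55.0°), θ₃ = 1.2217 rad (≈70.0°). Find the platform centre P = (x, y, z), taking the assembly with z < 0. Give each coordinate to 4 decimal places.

arm 1 at φ=0.0°: (R−r)+L cos θ1 = 0.1123;  S1 = (0.1123, 0.0000, -0.0906)
arm 2 at φ=120.0°: (R−r)+L cos θ2 = 0.1274;  S2 = (-0.0637, 0.1103, -0.0819)
arm 3 at φ=240.0°: (R−r)+L cos θ3 = 0.1042;  S3 = (-0.0521, -0.0902, -0.0940)
eliminate P² terms by subtracting sphere 1 from 2 and 3
[-0.3519 0.2206 0.0174]·P = 0.0021;  [-0.3287 -0.1805 -0.0067]·P = -0.0011
det = 0.1360;  x = -0.0010+0.0123z,  y = 0.0080+-0.0594z
into |P−S₁|² = l²: 1.0037z² + 0.1775z + -0.0813 = 0;  Δ = 0.3579;  z = -0.3865 or 0.2096 → z<0 root = -0.3865
x = -0.0057, y = 0.0310

(-0.0057, 0.0310, -0.3865)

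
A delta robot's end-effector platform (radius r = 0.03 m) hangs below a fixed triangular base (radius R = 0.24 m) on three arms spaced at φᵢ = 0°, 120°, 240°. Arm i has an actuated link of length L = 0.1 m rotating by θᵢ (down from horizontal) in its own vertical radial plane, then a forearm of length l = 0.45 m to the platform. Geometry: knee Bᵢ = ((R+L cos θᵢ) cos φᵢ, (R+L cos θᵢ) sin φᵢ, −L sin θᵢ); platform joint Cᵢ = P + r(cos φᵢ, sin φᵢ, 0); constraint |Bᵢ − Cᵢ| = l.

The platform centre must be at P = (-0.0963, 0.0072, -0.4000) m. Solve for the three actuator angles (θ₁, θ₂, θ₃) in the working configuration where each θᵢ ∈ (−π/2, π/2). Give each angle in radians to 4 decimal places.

rotate P by −φ1: (-0.0963, 0.0072, -0.4000)
  A cos θ + B sin θ = C:  0.3063·cos θ + -0.4000·sin θ = -0.3069
  γ=atan2(-0.4000,0.3063)=-0.9173;  ψ=arccos(-0.6091)=2.2257;  θ1=γ+ψ≈1.3084
rotate P by −φ2: (0.0544, 0.0798, -0.4000)
  A=0.1556, B=-0.4000, C=(l²−L²−A²−y'²−z²)/(2L)=0.0096
  γ=atan2(-0.4000,0.1556)=-1.1998;  ψ=arccos(0.0223)=1.5485;  θ2=γ+ψ≈0.3487
φ3=240.0° → target in arm frame (0.0419, -0.0870)
  A=0.1681, B=-0.4000, C=(l²−L²−A²−y'²−z²)/(2L)=-0.0166
  θ3 = atan2(B,A) + arccos(C/0.4339) = 0.4361

θ₁ = 1.3084, θ₂ = 0.3487, θ₃ = 0.4361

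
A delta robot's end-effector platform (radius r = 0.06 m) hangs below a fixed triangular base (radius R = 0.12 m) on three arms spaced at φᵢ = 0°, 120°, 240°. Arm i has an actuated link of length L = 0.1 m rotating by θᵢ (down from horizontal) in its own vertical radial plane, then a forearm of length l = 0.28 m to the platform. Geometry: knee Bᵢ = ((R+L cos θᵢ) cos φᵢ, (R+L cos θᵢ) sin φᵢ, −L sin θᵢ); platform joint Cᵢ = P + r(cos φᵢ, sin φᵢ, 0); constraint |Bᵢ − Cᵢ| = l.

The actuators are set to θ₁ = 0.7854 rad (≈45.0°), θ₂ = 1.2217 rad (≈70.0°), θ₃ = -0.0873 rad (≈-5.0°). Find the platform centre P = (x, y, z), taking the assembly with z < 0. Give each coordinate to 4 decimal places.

(-0.0168, -0.1387, -0.2641)

centre 1 = (0.1307·cos0.0°, 0.1307·sin0.0°, -0.0707) = (0.1307, 0.0000, -0.0707)
φ2=120.0°: virtual centre (-0.0471, 0.0816, -0.0940), radius l
centre 3 = (0.1596·cos240.0°, 0.1596·sin240.0°, 0.0087) = (-0.0798, -0.1382, 0.0087)
|centre ₂|²−|centre ₁|² = -0.0044;  |centre ₃|²−|centre ₁|² = 0.0035
[-0.3556 0.1632 -0.0465]·P = -0.0044;  [-0.4210 -0.2765 0.1589]·P = 0.0035
Cramer: x(z) = 0.0039+0.0782z;  y(z) = -0.0184+0.4555z
into |P−centre ₁|² = l²: 1.2136z² + 0.1048z + -0.0570 = 0;  Δ = 0.2875;  z = -0.2641 or 0.1777 → z<0 root = -0.2641
x = -0.0168, y = -0.1387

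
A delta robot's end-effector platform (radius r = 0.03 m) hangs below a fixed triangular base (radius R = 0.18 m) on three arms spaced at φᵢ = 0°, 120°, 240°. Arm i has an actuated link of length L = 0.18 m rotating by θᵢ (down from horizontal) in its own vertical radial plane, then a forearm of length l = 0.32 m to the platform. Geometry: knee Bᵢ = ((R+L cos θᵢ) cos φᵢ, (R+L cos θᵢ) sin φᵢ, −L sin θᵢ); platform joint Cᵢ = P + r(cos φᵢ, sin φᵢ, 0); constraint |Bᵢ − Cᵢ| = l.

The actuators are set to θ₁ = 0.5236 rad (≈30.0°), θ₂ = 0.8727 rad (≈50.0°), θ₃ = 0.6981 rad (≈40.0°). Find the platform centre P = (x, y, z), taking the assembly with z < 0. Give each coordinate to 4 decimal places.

φ1=0.0°: virtual centre (0.3059, 0.0000, -0.0900), radius l
O2 = (0.2657·cos120.0°, 0.2657·sin120.0°, -0.1379) = (-0.1328, 0.2301, -0.1379)
φ3=240.0°: virtual centre (-0.1439, -0.2493, -0.1157), radius l
subtract pairs → two planes through P
plane₁₂: -0.8775x+0.4602y+-0.0958z = -0.0121
det = 0.8516;  x = 0.0100+-0.0839z,  y = -0.0072+0.0482z
into |P−O₁|² = l²: 1.0094z² + 0.2289z + -0.0067 = 0;  Δ = 0.0794;  z = -0.2530 or 0.0262 → z<0 root = -0.2530
x = 0.0312, y = -0.0194

(0.0312, -0.0194, -0.2530)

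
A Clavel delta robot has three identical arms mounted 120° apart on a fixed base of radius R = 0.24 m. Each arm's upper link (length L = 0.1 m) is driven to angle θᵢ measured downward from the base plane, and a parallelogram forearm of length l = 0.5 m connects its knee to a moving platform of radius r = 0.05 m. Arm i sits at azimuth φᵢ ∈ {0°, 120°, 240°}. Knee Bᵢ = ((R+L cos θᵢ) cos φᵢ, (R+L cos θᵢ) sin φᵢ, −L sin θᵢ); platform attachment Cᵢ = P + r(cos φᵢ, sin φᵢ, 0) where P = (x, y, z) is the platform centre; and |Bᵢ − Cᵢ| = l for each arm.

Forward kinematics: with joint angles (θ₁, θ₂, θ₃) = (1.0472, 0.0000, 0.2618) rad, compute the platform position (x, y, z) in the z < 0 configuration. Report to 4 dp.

(-0.1089, 0.0239, -0.4439)

arm 1 at φ=0.0°: ρ1 = 0.2400;  centre 1 = (0.2400, 0.0000, -0.0866)
arm 2 at φ=120.0°: ρ2 = 0.2900;  centre 2 = (-0.1450, 0.2511, 0.0000)
arm 3 at φ=240.0°: ρ3 = 0.2866;  centre 3 = (-0.1433, -0.2482, -0.0259)
eliminate P² terms by subtracting sphere 1 from 2 and 3
[-0.7700 0.5023 0.1732]·P = 0.0190;  [-0.7666 -0.4964 0.1214]·P = 0.0177
Cramer: x(z) = -0.0239+0.1916z;  y(z) = 0.0012-0.0512z
sphere 1 gives Az²+Bz+C=0 with A=1.0393, B=0.0720, C=-0.1729;  B²−4AC=0.7238;  roots -0.4439, 0.3747;  negative root z = -0.4439
x = -0.1089, y = 0.0239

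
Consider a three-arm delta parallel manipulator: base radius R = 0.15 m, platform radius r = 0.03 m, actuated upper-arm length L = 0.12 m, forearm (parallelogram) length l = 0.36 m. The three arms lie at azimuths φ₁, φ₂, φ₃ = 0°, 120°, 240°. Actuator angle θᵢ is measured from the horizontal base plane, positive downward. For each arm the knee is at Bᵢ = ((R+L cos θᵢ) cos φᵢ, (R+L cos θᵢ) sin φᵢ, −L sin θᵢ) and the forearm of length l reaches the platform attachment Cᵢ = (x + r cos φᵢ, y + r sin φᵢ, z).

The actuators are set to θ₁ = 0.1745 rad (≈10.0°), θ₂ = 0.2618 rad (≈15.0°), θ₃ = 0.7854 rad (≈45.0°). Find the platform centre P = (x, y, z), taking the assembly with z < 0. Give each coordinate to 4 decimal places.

(0.0421, 0.0562, -0.3175)

arm 1 at φ=0.0°: ρ1 = 0.2382;  S1 = (0.2382, 0.0000, -0.0208)
arm 2 at φ=120.0°: ρ2 = 0.2359;  S2 = (-0.1180, 0.2043, -0.0311)
φ3=240.0°: virtual centre (-0.1024, -0.1774, -0.0849), radius l
eliminate P² terms by subtracting sphere 1 from 2 and 3
plane₁₂: -0.7123x+0.4086y+-0.0204z = -0.0005
det = 0.5311;  x = 0.0065+-0.1122z,  y = 0.0100+-0.1455z
into |P−S₁|² = l²: 1.0338z² + 0.0907z + -0.0754 = 0;  Δ = 0.3200;  z = -0.3175 or 0.2297 → z<0 root = -0.3175
x = 0.0421, y = 0.0562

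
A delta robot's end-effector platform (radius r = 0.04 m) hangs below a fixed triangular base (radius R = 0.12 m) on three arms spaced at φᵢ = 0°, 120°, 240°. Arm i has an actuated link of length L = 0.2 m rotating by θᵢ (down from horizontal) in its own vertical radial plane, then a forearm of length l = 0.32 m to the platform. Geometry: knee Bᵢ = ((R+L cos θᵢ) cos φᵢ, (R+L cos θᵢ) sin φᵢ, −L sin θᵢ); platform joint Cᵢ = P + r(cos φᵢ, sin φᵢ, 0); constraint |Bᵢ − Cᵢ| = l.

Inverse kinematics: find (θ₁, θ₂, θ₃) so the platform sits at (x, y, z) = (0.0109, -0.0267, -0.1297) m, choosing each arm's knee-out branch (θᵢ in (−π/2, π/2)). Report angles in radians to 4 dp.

θ₁ = -0.2610, θ₂ = 0.1743, θ₃ = -0.3491

arm 1 (φ=0.0°): x'=0.0109, y'=-0.0267
  e−x'=0.0691;  (l²−L²−(e−x')²−y'²−z²)/2L = 0.1002
  θ1 = atan2(B,A) + arccos(C/0.1470) = -0.2610
arm 2 (φ=120.0°): x'=-0.0286, y'=0.0039
  A cos θ + B sin θ = C:  0.1086·cos θ + -0.1297·sin θ = 0.0844
  θ2 = atan2(B,A) + arccos(C/0.1691) = 0.1743
rotate P by −φ3: (0.0177, 0.0228, -0.1297)
  A=0.0623, B=-0.1297, C=(l²−L²−A²−y'²−z²)/(2L)=0.1029
  θ3 = atan2(B,A) + arccos(C/0.1439) = -0.3491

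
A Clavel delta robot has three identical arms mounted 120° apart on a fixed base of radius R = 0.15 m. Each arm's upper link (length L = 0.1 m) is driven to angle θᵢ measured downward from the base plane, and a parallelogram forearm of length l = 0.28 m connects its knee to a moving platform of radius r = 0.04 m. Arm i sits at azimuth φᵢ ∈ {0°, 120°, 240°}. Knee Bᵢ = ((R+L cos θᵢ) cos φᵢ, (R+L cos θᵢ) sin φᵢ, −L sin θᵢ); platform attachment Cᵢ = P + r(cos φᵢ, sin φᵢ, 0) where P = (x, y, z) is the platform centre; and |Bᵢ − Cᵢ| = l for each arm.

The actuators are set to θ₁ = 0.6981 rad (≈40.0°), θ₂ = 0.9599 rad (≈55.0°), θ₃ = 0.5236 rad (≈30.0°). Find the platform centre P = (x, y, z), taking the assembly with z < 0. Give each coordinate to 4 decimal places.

(0.0052, -0.0382, -0.2741)

arm 1 at φ=0.0°: e+L cos θ1 = 0.1866;  O1 = (0.1866, 0.0000, -0.0643)
arm 2 at φ=120.0°: e+L cos θ2 = 0.1674;  O2 = (-0.0837, 0.1449, -0.0819)
arm 3 at φ=240.0°: e+L cos θ3 = 0.1966;  O3 = (-0.0983, -0.1703, -0.0500)
eliminate P² terms by subtracting sphere 1 from 2 and 3
linear system: -0.5406x+0.2899y = -0.0042−-0.0353z; -0.5698x+-0.3405y = 0.0022−0.0286z
det = 0.3493;  x = 0.0023+-0.0107z,  y = -0.0103+0.1017z
sphere 1 gives Az²+Bz+C=0 with A=1.0105, B=0.1304, C=-0.0402;  B²−4AC=0.1795;  roots -0.2741, 0.1451;  negative root z = -0.2741
x = 0.0052, y = -0.0382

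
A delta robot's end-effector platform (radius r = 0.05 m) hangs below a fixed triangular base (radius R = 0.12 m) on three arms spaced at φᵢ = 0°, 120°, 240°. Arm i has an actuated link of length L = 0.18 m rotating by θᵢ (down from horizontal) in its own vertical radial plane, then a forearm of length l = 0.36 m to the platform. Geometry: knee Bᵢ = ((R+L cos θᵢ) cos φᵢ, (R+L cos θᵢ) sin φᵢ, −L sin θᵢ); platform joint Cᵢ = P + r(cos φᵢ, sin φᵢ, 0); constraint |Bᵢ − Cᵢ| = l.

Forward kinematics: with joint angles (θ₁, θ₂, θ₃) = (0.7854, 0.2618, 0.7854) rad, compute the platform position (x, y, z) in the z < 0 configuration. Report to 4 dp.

(-0.0490, 0.0849, -0.3757)

arm 1 at φ=0.0°: e+L cos θ1 = 0.1973;  centre 1 = (0.1973, 0.0000, -0.1273)
φ2=120.0°: virtual centre (-0.1219, 0.2112, -0.0466), radius l
centre 3 = (0.1973·cos240.0°, 0.1973·sin240.0°, -0.1273) = (-0.0986, -0.1708, -0.1273)
|centre ₂|²−|centre ₁|² = 0.0065;  |centre ₃|²−|centre ₁|² = 0.0000
plane₁₂: -0.6384x+0.4224y+0.1614z = 0.0065
det = 0.4681;  x = -0.0048+0.1178z,  y = 0.0082+-0.2040z
quadratic in z: (1.0555)z²+(0.2036)z+(-0.0725)=0, √Δ=0.5896 → z ∈ {-0.3757, 0.1828}; z = -0.3757 (taking z<0)
x = -0.0490, y = 0.0849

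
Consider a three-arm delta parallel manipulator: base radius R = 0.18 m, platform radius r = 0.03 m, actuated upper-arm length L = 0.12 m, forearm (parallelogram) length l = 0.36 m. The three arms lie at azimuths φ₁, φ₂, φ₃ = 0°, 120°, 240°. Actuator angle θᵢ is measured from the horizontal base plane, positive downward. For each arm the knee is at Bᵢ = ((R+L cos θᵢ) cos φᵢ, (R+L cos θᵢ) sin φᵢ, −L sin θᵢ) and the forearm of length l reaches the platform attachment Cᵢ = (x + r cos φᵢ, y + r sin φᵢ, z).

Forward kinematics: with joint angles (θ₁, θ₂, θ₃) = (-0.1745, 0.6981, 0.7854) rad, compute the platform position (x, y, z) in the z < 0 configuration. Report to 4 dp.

O1 = (0.2682·cos0.0°, 0.2682·sin0.0°, 0.0208) = (0.2682, 0.0000, 0.0208)
arm 2 at φ=120.0°: e+L cos θ2 = 0.2419;  O2 = (-0.1210, 0.2095, -0.0771)
φ3=240.0°: virtual centre (-0.1174, -0.2034, -0.0849), radius l
|O₂|²−|O₁|² = -0.0079;  |O₃|²−|O₁|² = -0.0100
[-0.7783 0.4190 -0.1959]·P = -0.0079;  [-0.7712 -0.4068 -0.2114]·P = -0.0100
Cramer: x(z) = 0.0116-0.2630z;  y(z) = 0.0027-0.0210z
sphere 1 gives Az²+Bz+C=0 with A=1.0696, B=0.0932, C=-0.0633;  B²−4AC=0.2795;  roots -0.2907, 0.2036;  negative root z = -0.2907
x = 0.0880, y = 0.0088

(0.0880, 0.0088, -0.2907)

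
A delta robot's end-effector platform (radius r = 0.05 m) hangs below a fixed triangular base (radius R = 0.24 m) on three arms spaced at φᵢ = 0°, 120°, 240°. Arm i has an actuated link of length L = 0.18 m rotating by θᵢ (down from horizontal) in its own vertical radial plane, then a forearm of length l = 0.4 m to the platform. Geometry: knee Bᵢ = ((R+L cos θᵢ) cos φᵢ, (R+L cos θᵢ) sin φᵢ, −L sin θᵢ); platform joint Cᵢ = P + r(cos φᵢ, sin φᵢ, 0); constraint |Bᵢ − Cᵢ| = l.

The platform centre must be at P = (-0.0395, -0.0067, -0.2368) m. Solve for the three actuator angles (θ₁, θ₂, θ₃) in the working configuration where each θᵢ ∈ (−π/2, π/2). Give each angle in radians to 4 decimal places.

arm 1 (φ=0.0°): x'=-0.0395, y'=-0.0067
  e−x'=0.2295;  (l²−L²−(e−x')²−y'²−z²)/2L = 0.0523
  γ=atan2(-0.2368,0.2295)=-0.8011;  ψ=arccos(0.1585)=1.4117;  θ1=γ+ψ≈0.6106
φ2=120.0° → target in arm frame (0.0139, 0.0376)
  e−x'=0.1761;  (l²−L²−(e−x')²−y'²−z²)/2L = 0.1087
  √(A²+B²)=0.2951;  θ2 = -0.9315+1.1936 ≈ 0.2622
arm 3 (φ=240.0°): x'=0.0256, y'=-0.0309
  A=0.1644, B=-0.2368, C=(l²−L²−A²−y'²−z²)/(2L)=0.1209
  √(A²+B²)=0.2883;  θ3 = -0.9638+1.1380 ≈ 0.1742

θ₁ = 0.6106, θ₂ = 0.2622, θ₃ = 0.1742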